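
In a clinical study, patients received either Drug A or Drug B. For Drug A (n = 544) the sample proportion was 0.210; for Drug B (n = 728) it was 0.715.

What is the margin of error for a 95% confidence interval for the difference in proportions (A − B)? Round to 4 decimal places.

0.0474

Each SE is √(p̂(1−p̂)/n): √(0.2100·0.7900/544) = 0.01746 and √(0.7150·0.2850/728) = 0.01673.
SE(p̂₁ − p̂₂) = √(SE₁² + SE₂²) = √(0.0003048516 + 0.0002798929) = 0.02418, since the two samples are independent.
At 95% confidence z* = 1.960; margin = 1.960 × 0.02418 = 0.04739.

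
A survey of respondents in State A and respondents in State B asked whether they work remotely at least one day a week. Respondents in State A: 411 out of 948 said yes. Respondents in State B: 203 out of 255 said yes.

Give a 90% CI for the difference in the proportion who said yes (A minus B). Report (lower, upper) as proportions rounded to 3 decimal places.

(-0.412, -0.313)

p̂₁ = 411/948 = 0.4335 and p̂₂ = 203/255 = 0.7961.
SE₁ = √(p̂₁(1−p̂₁)/n₁) = √(0.4335·0.5665/948) = 0.01609; SE₂ = √(0.7961·0.2039/255) = 0.02523.
Independent samples: SE of the difference = √(SE₁² + SE₂²) = √(0.0002588881 + 0.0006365529) = 0.02992.
z* for 90% confidence is 1.645, so the margin of error is 1.645 × 0.02992 = 0.04922.
Point estimate p̂₁ − p̂₂ = 0.4335 − 0.7961 = -0.3626.
-0.3626 ± 0.04922 → (-0.412, -0.313).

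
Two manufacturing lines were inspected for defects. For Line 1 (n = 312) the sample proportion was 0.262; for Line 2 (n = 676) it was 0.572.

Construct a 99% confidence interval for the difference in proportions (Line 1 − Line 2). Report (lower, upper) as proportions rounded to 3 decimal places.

The two standard errors are √(0.2620×0.7380/312) = 0.02489 and √(0.5720×0.4280/676) = 0.01903.
Because the samples are independent, SE_diff = √(0.02489² + 0.01903²) = 0.03133.
Using z* = 2.576 for 99%, ME = 2.576 × 0.03133 = 0.08071.
p̂₁ − p̂₂ = -0.3100; interval -0.3100 ± 0.08071 gives (-0.391, -0.229).

(-0.391, -0.229)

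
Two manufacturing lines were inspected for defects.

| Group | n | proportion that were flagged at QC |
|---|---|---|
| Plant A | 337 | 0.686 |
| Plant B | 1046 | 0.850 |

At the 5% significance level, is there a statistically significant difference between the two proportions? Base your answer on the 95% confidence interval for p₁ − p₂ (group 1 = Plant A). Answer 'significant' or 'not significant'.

significant

Each SE is √(p̂(1−p̂)/n): √(0.6860·0.3140/337) = 0.02528 and √(0.8500·0.1500/1046) = 0.01104.
SE(p̂₁ − p̂₂) = √(SE₁² + SE₂²) = √(0.0006390784 + 0.0001218816) = 0.02759, since the two samples are independent.
At 95% confidence z* = 1.960; margin = 1.960 × 0.02759 = 0.05408.
The difference is 0.6860 − 0.8500 = -0.1640, so the interval is -0.1640 ± 0.05408 = (-0.21808, -0.10992).
The interval (-0.21808, -0.10992) does not contain 0, so the difference is significant.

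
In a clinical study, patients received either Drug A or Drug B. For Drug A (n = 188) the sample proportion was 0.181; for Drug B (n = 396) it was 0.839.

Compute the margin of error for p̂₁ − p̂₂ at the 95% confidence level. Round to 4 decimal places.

0.0659

Each SE is √(p̂(1−p̂)/n): √(0.1810·0.8190/188) = 0.02808 and √(0.8390·0.1610/396) = 0.01847.
SE(p̂₁ − p̂₂) = √(SE₁² + SE₂²) = √(0.0007884864 + 0.0003411409) = 0.03361, since the two samples are independent.
At 95% confidence z* = 1.960; margin = 1.960 × 0.03361 = 0.06588.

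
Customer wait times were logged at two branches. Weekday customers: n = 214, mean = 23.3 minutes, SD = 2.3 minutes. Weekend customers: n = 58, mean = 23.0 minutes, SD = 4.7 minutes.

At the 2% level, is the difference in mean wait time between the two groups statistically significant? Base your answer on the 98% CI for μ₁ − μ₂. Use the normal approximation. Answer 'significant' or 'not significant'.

Standard errors of each mean: 2.3/√214 = 0.1572 and 4.7/√58 = 0.6171.
SE(x̄₁ − x̄₂) = √(0.1572² + 0.6171²) = 0.6368 for independent samples with unequal variances.
With z* = 2.326, the margin is 2.326 × 0.6368 = 1.4812.
x̄₁ − x̄₂ = 23.3 − 23.0 = 0.3000; the interval is 0.3000 ± 1.4812 = (-1.1812, 1.7812).
The interval (-1.1812, 1.7812) contains 0, so the difference is not significant.

not significant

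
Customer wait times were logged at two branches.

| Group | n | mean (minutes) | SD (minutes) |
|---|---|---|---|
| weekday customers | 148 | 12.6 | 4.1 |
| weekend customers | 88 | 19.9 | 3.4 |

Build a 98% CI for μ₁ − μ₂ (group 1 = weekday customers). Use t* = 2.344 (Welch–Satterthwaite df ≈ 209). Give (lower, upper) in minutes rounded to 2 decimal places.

(-8.46, -6.14)

Standard errors of each mean: 4.1/√148 = 0.3370 and 3.4/√88 = 0.3624.
SE(x̄₁ − x̄₂) = √(0.3370² + 0.3624²) = 0.4949 for independent samples with unequal variances.
With t* = 2.344, the margin is 2.344 × 0.4949 = 1.1600.
x̄₁ − x̄₂ = 12.6 − 19.9 = -7.3000; the interval is -7.3000 ± 1.1600 = (-8.46, -6.14).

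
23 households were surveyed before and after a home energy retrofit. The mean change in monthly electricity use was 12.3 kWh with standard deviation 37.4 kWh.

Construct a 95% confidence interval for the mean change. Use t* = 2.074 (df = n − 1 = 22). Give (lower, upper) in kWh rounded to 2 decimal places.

(-3.87, 28.47)

This is a matched-pairs design, so SE = s_d/√n = 37.4/√23 = 7.7984.
Margin = 2.074 × 7.7984 = 16.1739; the interval is 12.3 ± 16.1739 = (-3.87, 28.47).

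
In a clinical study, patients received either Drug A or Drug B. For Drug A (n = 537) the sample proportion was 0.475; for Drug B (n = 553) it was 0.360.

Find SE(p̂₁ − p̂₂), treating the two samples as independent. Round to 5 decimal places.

0.02968

Each SE is √(p̂(1−p̂)/n): √(0.4750·0.5250/537) = 0.02155 and √(0.3600·0.6400/553) = 0.02041.
SE(p̂₁ − p̂₂) = √(SE₁² + SE₂²) = √(0.0004644025 + 0.0004165681) = 0.02968, since the two samples are independent.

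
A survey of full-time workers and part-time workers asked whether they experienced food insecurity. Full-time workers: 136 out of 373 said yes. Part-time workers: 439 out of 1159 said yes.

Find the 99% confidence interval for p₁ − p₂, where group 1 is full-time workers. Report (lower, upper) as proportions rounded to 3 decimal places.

(-0.088, 0.060)

Sample proportions: 136/373 = 0.3646, 439/1159 = 0.3788.
Each SE is √(p̂(1−p̂)/n): √(0.3646·0.6354/373) = 0.02492 and √(0.3788·0.6212/1159) = 0.01425.
SE(p̂₁ − p̂₂) = √(SE₁² + SE₂²) = √(0.0006210064 + 0.0002030625) = 0.02871, since the two samples are independent.
At 99% confidence z* = 2.576; margin = 2.576 × 0.02871 = 0.07396.
The difference is 0.3646 − 0.3788 = -0.0142, so the interval is -0.0142 ± 0.07396 = (-0.088, 0.060).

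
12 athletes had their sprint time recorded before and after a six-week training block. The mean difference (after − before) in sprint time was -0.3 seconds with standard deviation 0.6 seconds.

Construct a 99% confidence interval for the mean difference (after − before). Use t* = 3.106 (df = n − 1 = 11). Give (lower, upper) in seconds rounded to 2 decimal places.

(-0.84, 0.24)

This is a matched-pairs design, so SE = s_d/√n = 0.6/√12 = 0.1732.
Margin = 3.106 × 0.1732 = 0.5380; the interval is -0.3 ± 0.5380 = (-0.84, 0.24).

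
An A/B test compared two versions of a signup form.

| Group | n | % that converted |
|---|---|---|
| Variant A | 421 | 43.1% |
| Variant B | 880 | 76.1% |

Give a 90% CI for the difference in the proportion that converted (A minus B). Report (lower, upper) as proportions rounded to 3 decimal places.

(-0.376, -0.284)

SE₁ = √(p̂₁(1−p̂₁)/n₁) = √(0.4310·0.5690/421) = 0.02414; SE₂ = √(0.7610·0.2390/880) = 0.01438.
Independent samples: SE of the difference = √(SE₁² + SE₂²) = √(0.0005827396 + 0.0002067844) = 0.02810.
z* for 90% confidence is 1.645, so the margin of error is 1.645 × 0.02810 = 0.04622.
Point estimate p̂₁ − p̂₂ = 0.4310 − 0.7610 = -0.3300.
-0.3300 ± 0.04622 → (-0.376, -0.284).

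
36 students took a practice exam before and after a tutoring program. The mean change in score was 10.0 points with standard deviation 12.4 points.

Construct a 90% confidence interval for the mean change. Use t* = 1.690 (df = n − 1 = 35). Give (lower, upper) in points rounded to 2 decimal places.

(6.51, 13.49)

Paired design: SE = s_d/√n = 12.4/√36 = 2.0667.
t* = 1.690; margin of error = 1.690 × 2.0667 = 3.4927.
10.0 ± 3.4927 → (6.51, 13.49).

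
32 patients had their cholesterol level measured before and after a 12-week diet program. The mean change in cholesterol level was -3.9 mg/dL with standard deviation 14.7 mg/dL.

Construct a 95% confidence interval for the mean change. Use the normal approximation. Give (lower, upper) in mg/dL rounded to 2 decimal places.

This is a matched-pairs design, so SE = s_d/√n = 14.7/√32 = 2.5986.
Margin = 1.960 × 2.5986 = 5.0933; the interval is -3.9 ± 5.0933 = (-8.99, 1.19).

(-8.99, 1.19)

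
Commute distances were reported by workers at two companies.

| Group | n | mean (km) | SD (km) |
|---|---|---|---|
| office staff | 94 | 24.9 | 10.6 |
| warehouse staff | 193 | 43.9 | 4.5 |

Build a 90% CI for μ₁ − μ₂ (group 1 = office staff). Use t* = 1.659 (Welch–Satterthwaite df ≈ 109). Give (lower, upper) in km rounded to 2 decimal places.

SE₁ = s₁/√n₁ = 10.6/√94 = 1.0933; SE₂ = 4.5/√193 = 0.3239.
Independent samples, unequal variances: SE_diff = √(SE₁² + SE₂²) = √(1.19530489 + 0.10491121) = 1.1403.
t* = 1.659, so margin of error = 1.659 × 1.1403 = 1.8918.
Difference in means = 24.9 − 43.9 = -19.0000.
-19.0000 ± 1.8918 → (-20.89, -17.11).

(-20.89, -17.11)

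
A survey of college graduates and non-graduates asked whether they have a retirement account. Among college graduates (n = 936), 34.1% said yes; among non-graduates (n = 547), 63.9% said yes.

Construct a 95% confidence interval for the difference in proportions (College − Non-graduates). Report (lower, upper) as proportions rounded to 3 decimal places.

(-0.348, -0.248)

SE₁ = √(p̂₁(1−p̂₁)/n₁) = √(0.3410·0.6590/936) = 0.01549; SE₂ = √(0.6390·0.3610/547) = 0.02054.
Independent samples: SE of the difference = √(SE₁² + SE₂²) = √(0.0002399401 + 0.0004218916) = 0.02573.
z* for 95% confidence is 1.960, so the margin of error is 1.960 × 0.02573 = 0.05043.
Point estimate p̂₁ − p̂₂ = 0.3410 − 0.6390 = -0.2980.
-0.2980 ± 0.05043 → (-0.348, -0.248).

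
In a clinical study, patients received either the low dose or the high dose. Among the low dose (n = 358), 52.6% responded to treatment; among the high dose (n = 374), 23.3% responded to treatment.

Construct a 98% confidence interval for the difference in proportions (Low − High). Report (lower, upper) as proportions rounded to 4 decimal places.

(0.2133, 0.3727)

Each SE is √(p̂(1−p̂)/n): √(0.5260·0.4740/358) = 0.02639 and √(0.2330·0.7670/374) = 0.02186.
SE(p̂₁ − p̂₂) = √(SE₁² + SE₂²) = √(0.0006964321 + 0.0004778596) = 0.03427, since the two samples are independent.
At 98% confidence z* = 2.326; margin = 2.326 × 0.03427 = 0.07971.
The difference is 0.5260 − 0.2330 = 0.2930, so the interval is 0.2930 ± 0.07971 = (0.2133, 0.3727).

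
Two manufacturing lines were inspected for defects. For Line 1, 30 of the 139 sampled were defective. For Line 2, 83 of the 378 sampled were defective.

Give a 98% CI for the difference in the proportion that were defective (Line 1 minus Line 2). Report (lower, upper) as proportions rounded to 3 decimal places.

(-0.099, 0.091)

First, p̂₁ = 30/139 = 0.2158; p̂₂ = 83/378 = 0.2196.
The two standard errors are √(0.2158×0.7842/139) = 0.03489 and √(0.2196×0.7804/378) = 0.02129.
Because the samples are independent, SE_diff = √(0.03489² + 0.02129²) = 0.04087.
Using z* = 2.326 for 98%, ME = 2.326 × 0.04087 = 0.09506.
p̂₁ − p̂₂ = -0.0038; interval -0.0038 ± 0.09506 gives (-0.099, 0.091).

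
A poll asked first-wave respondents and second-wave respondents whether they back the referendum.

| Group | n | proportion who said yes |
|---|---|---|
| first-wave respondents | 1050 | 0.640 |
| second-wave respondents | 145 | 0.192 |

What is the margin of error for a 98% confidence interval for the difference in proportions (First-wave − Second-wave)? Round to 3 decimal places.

0.084

The two standard errors are √(0.6400×0.3600/1050) = 0.01481 and √(0.1920×0.8080/145) = 0.03271.
Because the samples are independent, SE_diff = √(0.01481² + 0.03271²) = 0.03591.
Using z* = 2.326 for 98%, ME = 2.326 × 0.03591 = 0.08353.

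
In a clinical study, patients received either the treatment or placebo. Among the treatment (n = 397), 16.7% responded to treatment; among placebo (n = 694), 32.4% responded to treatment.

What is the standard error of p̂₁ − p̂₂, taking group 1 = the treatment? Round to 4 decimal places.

0.0258

Each SE is √(p̂(1−p̂)/n): √(0.1670·0.8330/397) = 0.01872 and √(0.3240·0.6760/694) = 0.01777.
SE(p̂₁ − p̂₂) = √(SE₁² + SE₂²) = √(0.0003504384 + 0.0003157729) = 0.02581, since the two samples are independent.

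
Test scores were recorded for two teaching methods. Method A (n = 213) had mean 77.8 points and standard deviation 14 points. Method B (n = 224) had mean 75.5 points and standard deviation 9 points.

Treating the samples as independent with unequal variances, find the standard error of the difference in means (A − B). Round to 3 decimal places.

1.132

Per-group SEs: s₁/√n₁ = 14/√213 = 0.9593, s₂/√n₂ = 9/√224 = 0.6013.
Unpooled SE of the difference: √(0.92025649 + 0.36156169) = 1.1322.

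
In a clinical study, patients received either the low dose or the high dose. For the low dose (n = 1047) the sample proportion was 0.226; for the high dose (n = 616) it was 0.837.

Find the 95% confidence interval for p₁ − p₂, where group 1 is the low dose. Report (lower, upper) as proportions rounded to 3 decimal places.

(-0.650, -0.572)

SE₁ = √(p̂₁(1−p̂₁)/n₁) = √(0.2260·0.7740/1047) = 0.01293; SE₂ = √(0.8370·0.1630/616) = 0.01488.
Independent samples: SE of the difference = √(SE₁² + SE₂²) = √(0.0001671849 + 0.0002214144) = 0.01971.
z* for 95% confidence is 1.960, so the margin of error is 1.960 × 0.01971 = 0.03863.
Point estimate p̂₁ − p̂₂ = 0.2260 − 0.8370 = -0.6110.
-0.6110 ± 0.03863 → (-0.650, -0.572).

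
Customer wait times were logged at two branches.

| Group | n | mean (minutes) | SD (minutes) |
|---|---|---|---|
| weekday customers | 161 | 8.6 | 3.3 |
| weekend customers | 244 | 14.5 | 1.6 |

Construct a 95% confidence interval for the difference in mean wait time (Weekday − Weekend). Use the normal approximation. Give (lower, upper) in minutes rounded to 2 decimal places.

(-6.45, -5.35)

Per-group SEs: s₁/√n₁ = 3.3/√161 = 0.2601, s₂/√n₂ = 1.6/√244 = 0.1024.
Unpooled SE of the difference: √(0.06765201 + 0.01048576) = 0.2795.
Margin of error = z* · SE = 1.960 × 0.2795 = 0.5478.
x̄₁ − x̄₂ = 8.6 − 14.5 = -5.9000.
CI: -5.9000 ± 0.5478 = (-6.45, -5.35).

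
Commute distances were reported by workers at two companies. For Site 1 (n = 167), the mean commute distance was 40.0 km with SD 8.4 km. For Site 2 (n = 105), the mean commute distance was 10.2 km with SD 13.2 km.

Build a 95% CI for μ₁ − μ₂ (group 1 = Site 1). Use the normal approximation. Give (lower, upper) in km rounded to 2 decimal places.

SE₁ = s₁/√n₁ = 8.4/√167 = 0.6500; SE₂ = 13.2/√105 = 1.2882.
Independent samples, unequal variances: SE_diff = √(SE₁² + SE₂²) = √(0.4225 + 1.65945924) = 1.4429.
z* = 1.960, so margin of error = 1.960 × 1.4429 = 2.8281.
Difference in means = 40.0 − 10.2 = 29.8000.
29.8000 ± 2.8281 → (26.97, 32.63).

(26.97, 32.63)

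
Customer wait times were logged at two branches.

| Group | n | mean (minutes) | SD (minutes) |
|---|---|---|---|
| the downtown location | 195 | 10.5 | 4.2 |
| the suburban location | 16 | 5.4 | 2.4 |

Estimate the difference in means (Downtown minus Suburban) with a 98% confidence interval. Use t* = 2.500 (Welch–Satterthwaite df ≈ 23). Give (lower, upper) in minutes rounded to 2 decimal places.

(3.42, 6.78)

SE₁ = s₁/√n₁ = 4.2/√195 = 0.3008; SE₂ = 2.4/√16 = 0.6000.
Independent samples, unequal variances: SE_diff = √(SE₁² + SE₂²) = √(0.09048064 + 0.36) = 0.6712.
t* = 2.500, so margin of error = 2.500 × 0.6712 = 1.6780.
Difference in means = 10.5 − 5.4 = 5.1000.
5.1000 ± 1.6780 → (3.42, 6.78).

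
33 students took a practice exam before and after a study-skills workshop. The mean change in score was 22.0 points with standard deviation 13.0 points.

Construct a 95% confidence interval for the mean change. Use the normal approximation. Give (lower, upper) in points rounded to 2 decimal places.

(17.56, 26.44)

This is a matched-pairs design, so SE = s_d/√n = 13.0/√33 = 2.2630.
Margin = 1.960 × 2.2630 = 4.4355; the interval is 22.0 ± 4.4355 = (17.56, 26.44).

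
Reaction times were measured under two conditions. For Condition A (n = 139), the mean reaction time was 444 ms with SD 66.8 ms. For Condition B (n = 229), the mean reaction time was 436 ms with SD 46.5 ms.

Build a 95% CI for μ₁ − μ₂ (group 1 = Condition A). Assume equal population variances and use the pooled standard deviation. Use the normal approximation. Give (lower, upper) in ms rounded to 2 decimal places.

(-3.60, 19.60)

s_p = √[((n₁−1)s₁² + (n₂−1)s₂²)/(n₁+n₂−2)] = √[(138·66.8² + 228·46.5²)/366] = 55.0405.
SE = 55.0405·√(1/139 + 1/229) = 5.9181.
With z* = 1.960, margin = 1.960 × 5.9181 = 11.5995.
x̄₁ − x̄₂ = 444 − 436 = 8.0000; interval 8.0000 ± 11.5995 = (-3.60, 19.60).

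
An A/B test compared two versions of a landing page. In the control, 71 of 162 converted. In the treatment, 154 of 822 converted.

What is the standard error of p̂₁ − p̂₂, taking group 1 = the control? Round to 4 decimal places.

0.0413

Sample proportions: 71/162 = 0.4383, 154/822 = 0.1873.
Each SE is √(p̂(1−p̂)/n): √(0.4383·0.5617/162) = 0.03898 and √(0.1873·0.8127/822) = 0.01361.
SE(p̂₁ − p̂₂) = √(SE₁² + SE₂²) = √(0.0015194404 + 0.0001852321) = 0.04129, since the two samples are independent.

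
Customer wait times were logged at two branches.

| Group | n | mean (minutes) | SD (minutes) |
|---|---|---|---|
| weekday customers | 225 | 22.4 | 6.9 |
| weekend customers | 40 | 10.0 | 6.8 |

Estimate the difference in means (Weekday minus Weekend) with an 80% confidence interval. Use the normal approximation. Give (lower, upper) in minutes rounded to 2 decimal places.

(10.90, 13.90)

Standard errors of each mean: 6.9/√225 = 0.4600 and 6.8/√40 = 1.0752.
SE(x̄₁ − x̄₂) = √(0.4600² + 1.0752²) = 1.1695 for independent samples with unequal variances.
With z* = 1.282, the margin is 1.282 × 1.1695 = 1.4993.
x̄₁ − x̄₂ = 22.4 − 10.0 = 12.4000; the interval is 12.4000 ± 1.4993 = (10.90, 13.90).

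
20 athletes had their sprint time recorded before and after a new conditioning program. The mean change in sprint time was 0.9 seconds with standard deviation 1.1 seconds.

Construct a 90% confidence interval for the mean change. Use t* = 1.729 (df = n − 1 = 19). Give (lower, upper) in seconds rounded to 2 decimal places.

(0.47, 1.33)

This is a matched-pairs design, so SE = s_d/√n = 1.1/√20 = 0.2460.
Margin = 1.729 × 0.2460 = 0.4253; the interval is 0.9 ± 0.4253 = (0.47, 1.33).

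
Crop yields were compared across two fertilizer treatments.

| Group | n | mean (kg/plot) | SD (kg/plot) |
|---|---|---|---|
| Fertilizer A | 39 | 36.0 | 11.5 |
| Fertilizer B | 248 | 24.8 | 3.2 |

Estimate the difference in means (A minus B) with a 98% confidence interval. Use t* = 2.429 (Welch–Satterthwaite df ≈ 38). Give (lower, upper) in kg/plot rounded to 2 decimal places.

(6.70, 15.70)

Per-group SEs: s₁/√n₁ = 11.5/√39 = 1.8415, s₂/√n₂ = 3.2/√248 = 0.2032.
Unpooled SE of the difference: √(3.39112225 + 0.04129024) = 1.8527.
Margin of error = t* · SE = 2.429 × 1.8527 = 4.5002.
x̄₁ − x̄₂ = 36.0 − 24.8 = 11.2000.
CI: 11.2000 ± 4.5002 = (6.70, 15.70).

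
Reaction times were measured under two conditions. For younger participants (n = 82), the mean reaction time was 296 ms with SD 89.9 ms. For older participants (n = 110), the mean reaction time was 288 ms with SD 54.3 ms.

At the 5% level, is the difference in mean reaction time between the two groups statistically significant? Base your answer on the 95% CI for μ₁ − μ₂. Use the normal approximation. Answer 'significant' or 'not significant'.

SE₁ = s₁/√n₁ = 89.9/√82 = 9.9278; SE₂ = 54.3/√110 = 5.1773.
Independent samples, unequal variances: SE_diff = √(SE₁² + SE₂²) = √(98.56121284 + 26.80443529) = 11.1967.
z* = 1.960, so margin of error = 1.960 × 11.1967 = 21.9455.
Difference in means = 296 − 288 = 8.0000.
8.0000 ± 21.9455 → (-13.9455, 29.9455).
The interval (-13.9455, 29.9455) contains 0, so the difference is not significant.

not significant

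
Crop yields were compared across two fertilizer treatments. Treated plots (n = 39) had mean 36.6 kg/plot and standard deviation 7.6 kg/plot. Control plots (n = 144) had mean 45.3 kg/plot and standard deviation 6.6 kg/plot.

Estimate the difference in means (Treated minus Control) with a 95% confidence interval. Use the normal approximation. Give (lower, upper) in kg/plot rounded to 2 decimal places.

(-11.32, -6.08)

Standard errors of each mean: 7.6/√39 = 1.2170 and 6.6/√144 = 0.5500.
SE(x̄₁ − x̄₂) = √(1.2170² + 0.5500²) = 1.3355 for independent samples with unequal variances.
With z* = 1.960, the margin is 1.960 × 1.3355 = 2.6176.
x̄₁ − x̄₂ = 36.6 − 45.3 = -8.7000; the interval is -8.7000 ± 2.6176 = (-11.32, -6.08).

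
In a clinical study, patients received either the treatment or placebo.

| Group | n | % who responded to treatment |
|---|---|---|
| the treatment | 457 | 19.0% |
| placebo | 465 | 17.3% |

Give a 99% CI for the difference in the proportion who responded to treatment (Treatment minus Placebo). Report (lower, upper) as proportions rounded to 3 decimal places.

(-0.048, 0.082)

SE₁ = √(p̂₁(1−p̂₁)/n₁) = √(0.1900·0.8100/457) = 0.01835; SE₂ = √(0.1730·0.8270/465) = 0.01754.
Independent samples: SE of the difference = √(SE₁² + SE₂²) = √(0.0003367225 + 0.0003076516) = 0.02538.
z* for 99% confidence is 2.576, so the margin of error is 2.576 × 0.02538 = 0.06538.
Point estimate p̂₁ − p̂₂ = 0.1900 − 0.1730 = 0.0170.
0.0170 ± 0.06538 → (-0.048, 0.082).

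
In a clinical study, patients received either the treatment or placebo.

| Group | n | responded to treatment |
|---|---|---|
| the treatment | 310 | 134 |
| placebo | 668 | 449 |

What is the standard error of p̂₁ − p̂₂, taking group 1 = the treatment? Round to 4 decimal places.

Sample proportions: 134/310 = 0.4323, 449/668 = 0.6722.
Each SE is √(p̂(1−p̂)/n): √(0.4323·0.5677/310) = 0.02814 and √(0.6722·0.3278/668) = 0.01816.
SE(p̂₁ − p̂₂) = √(SE₁² + SE₂²) = √(0.0007918596 + 0.0003297856) = 0.03349, since the two samples are independent.

0.0335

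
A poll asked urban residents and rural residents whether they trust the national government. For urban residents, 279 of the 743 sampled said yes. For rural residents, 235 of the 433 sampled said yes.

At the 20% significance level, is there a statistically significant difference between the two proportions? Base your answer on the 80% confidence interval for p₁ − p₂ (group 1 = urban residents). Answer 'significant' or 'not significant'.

p̂₁ = 279/743 = 0.3755 and p̂₂ = 235/433 = 0.5427.
SE₁ = √(p̂₁(1−p̂₁)/n₁) = √(0.3755·0.6245/743) = 0.01777; SE₂ = √(0.5427·0.4573/433) = 0.02394.
Independent samples: SE of the difference = √(SE₁² + SE₂²) = √(0.0003157729 + 0.0005731236) = 0.02981.
z* for 80% confidence is 1.282, so the margin of error is 1.282 × 0.02981 = 0.03822.
Point estimate p̂₁ − p̂₂ = 0.3755 − 0.5427 = -0.1672.
-0.1672 ± 0.03822 → (-0.20542, -0.12898).
The interval (-0.20542, -0.12898) does not contain 0, so the difference is significant.

significant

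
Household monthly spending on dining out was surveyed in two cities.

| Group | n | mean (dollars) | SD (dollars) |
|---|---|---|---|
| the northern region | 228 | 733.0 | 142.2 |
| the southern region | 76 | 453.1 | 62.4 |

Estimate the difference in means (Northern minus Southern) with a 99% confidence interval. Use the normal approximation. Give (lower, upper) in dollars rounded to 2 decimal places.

SE₁ = s₁/√n₁ = 142.2/√228 = 9.4174; SE₂ = 62.4/√76 = 7.1578.
Independent samples, unequal variances: SE_diff = √(SE₁² + SE₂²) = √(88.68742276 + 51.23410084) = 11.8288.
z* = 2.576, so margin of error = 2.576 × 11.8288 = 30.4710.
Difference in means = 733.0 − 453.1 = 279.9000.
279.9000 ± 30.4710 → (249.43, 310.37).

(249.43, 310.37)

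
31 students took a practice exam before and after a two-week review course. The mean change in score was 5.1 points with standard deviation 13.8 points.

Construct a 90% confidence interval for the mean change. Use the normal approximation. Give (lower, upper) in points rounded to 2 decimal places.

Paired design: SE = s_d/√n = 13.8/√31 = 2.4786.
z* = 1.645; margin of error = 1.645 × 2.4786 = 4.0773.
5.1 ± 4.0773 → (1.02, 9.18).

(1.02, 9.18)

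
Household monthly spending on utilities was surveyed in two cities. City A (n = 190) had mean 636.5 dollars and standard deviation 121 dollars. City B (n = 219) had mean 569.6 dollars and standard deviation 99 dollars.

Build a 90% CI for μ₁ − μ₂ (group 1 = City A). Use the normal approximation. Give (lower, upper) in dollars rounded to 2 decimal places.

SE₁ = s₁/√n₁ = 121/√190 = 8.7783; SE₂ = 99/√219 = 6.6898.
Independent samples, unequal variances: SE_diff = √(SE₁² + SE₂²) = √(77.05855089 + 44.75342404) = 11.0368.
z* = 1.645, so margin of error = 1.645 × 11.0368 = 18.1555.
Difference in means = 636.5 − 569.6 = 66.9000.
66.9000 ± 18.1555 → (48.74, 85.06).

(48.74, 85.06)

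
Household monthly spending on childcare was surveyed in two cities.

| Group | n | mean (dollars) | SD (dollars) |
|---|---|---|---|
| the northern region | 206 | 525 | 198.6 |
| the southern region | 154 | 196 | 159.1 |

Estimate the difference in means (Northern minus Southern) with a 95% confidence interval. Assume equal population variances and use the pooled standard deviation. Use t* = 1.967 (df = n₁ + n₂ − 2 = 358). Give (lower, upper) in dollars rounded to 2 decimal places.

Pooled variance s_p² = [205·198.6² + 153·159.1²] / (206+154−2) = 33403.5244, so s_p = 182.7663.
SE_diff = s_p·√(1/n₁ + 1/n₂) = 182.7663·√(1/206 + 1/154) = 19.4694.
t* = 1.967; margin = 1.967 × 19.4694 = 38.2963.
Difference = 525 − 196 = 329.0000.
329.0000 ± 38.2963 → (290.70, 367.30).

(290.70, 367.30)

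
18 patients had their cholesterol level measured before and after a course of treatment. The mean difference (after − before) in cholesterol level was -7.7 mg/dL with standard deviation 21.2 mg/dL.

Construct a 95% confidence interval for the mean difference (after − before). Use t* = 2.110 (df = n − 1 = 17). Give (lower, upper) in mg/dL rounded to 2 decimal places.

This is a matched-pairs design, so SE = s_d/√n = 21.2/√18 = 4.9969.
Margin = 2.110 × 4.9969 = 10.5435; the interval is -7.7 ± 10.5435 = (-18.24, 2.84).

(-18.24, 2.84)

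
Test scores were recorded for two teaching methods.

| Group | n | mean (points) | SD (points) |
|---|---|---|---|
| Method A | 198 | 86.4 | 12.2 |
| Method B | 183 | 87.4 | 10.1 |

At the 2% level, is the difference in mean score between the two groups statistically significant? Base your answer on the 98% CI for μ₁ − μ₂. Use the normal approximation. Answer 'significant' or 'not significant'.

not significant

Per-group SEs: s₁/√n₁ = 12.2/√198 = 0.8670, s₂/√n₂ = 10.1/√183 = 0.7466.
Unpooled SE of the difference: √(0.751689 + 0.55741156) = 1.1442.
Margin of error = z* · SE = 2.326 × 1.1442 = 2.6614.
x̄₁ − x̄₂ = 86.4 − 87.4 = -1.0000.
CI: -1.0000 ± 2.6614 = (-3.6614, 1.6614).
The interval (-3.6614, 1.6614) contains 0, so the difference is not significant.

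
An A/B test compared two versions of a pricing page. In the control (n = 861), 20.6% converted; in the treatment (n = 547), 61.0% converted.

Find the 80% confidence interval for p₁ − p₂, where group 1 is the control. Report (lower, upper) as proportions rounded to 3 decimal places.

The two standard errors are √(0.2060×0.7940/861) = 0.01378 and √(0.6100×0.3900/547) = 0.02085.
Because the samples are independent, SE_diff = √(0.01378² + 0.02085²) = 0.02499.
Using z* = 1.282 for 80%, ME = 1.282 × 0.02499 = 0.03204.
p̂₁ − p̂₂ = -0.4040; interval -0.4040 ± 0.03204 gives (-0.436, -0.372).

(-0.436, -0.372)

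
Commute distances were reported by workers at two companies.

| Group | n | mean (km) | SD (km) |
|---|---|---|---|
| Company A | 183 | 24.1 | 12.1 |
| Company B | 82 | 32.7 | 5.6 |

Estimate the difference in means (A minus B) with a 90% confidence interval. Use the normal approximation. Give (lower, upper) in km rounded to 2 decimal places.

(-10.39, -6.81)

Per-group SEs: s₁/√n₁ = 12.1/√183 = 0.8945, s₂/√n₂ = 5.6/√82 = 0.6184.
Unpooled SE of the difference: √(0.80013025 + 0.38241856) = 1.0875.
Margin of error = z* · SE = 1.645 × 1.0875 = 1.7889.
x̄₁ − x̄₂ = 24.1 − 32.7 = -8.6000.
CI: -8.6000 ± 1.7889 = (-10.39, -6.81).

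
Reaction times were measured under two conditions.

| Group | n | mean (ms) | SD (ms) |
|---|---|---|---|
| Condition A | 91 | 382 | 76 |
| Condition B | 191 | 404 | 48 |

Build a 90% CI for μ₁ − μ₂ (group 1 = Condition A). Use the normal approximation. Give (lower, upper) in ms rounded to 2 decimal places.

SE₁ = s₁/√n₁ = 76/√91 = 7.9670; SE₂ = 48/√191 = 3.4732.
Independent samples, unequal variances: SE_diff = √(SE₁² + SE₂²) = √(63.473089 + 12.06311824) = 8.6912.
z* = 1.645, so margin of error = 1.645 × 8.6912 = 14.2970.
Difference in means = 382 − 404 = -22.0000.
-22.0000 ± 14.2970 → (-36.30, -7.70).

(-36.30, -7.70)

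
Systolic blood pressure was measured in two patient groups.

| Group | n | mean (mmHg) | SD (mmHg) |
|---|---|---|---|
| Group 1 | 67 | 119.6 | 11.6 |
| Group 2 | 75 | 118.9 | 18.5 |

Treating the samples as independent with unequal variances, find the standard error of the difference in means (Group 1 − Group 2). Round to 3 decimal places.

2.564

Standard errors of each mean: 11.6/√67 = 1.4172 and 18.5/√75 = 2.1362.
SE(x̄₁ − x̄₂) = √(1.4172² + 2.1362²) = 2.5636 for independent samples with unequal variances.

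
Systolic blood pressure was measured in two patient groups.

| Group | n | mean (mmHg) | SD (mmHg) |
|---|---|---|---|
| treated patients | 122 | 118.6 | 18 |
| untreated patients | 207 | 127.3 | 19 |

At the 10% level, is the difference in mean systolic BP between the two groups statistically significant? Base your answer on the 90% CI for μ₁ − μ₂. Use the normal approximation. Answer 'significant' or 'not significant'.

significant

Standard errors of each mean: 18/√122 = 1.6296 and 19/√207 = 1.3206.
SE(x̄₁ − x̄₂) = √(1.6296² + 1.3206²) = 2.0975 for independent samples with unequal variances.
With z* = 1.645, the margin is 1.645 × 2.0975 = 3.4504.
x̄₁ − x̄₂ = 118.6 − 127.3 = -8.7000; the interval is -8.7000 ± 3.4504 = (-12.1504, -5.2496).
The interval (-12.1504, -5.2496) does not contain 0, so the difference is significant.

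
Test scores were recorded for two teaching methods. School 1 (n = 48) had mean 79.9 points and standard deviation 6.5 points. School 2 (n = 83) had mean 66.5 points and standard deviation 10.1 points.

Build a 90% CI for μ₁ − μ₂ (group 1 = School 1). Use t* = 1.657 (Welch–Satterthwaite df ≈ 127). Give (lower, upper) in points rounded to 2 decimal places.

(10.99, 15.81)

Standard errors of each mean: 6.5/√48 = 0.9382 and 10.1/√83 = 1.1086.
SE(x̄₁ − x̄₂) = √(0.9382² + 1.1086²) = 1.4523 for independent samples with unequal variances.
With t* = 1.657, the margin is 1.657 × 1.4523 = 2.4065.
x̄₁ − x̄₂ = 79.9 − 66.5 = 13.4000; the interval is 13.4000 ± 2.4065 = (10.99, 15.81).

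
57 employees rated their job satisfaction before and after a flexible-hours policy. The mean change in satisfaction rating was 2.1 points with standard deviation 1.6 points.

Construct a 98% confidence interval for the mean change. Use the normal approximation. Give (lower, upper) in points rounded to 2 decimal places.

Paired design: SE = s_d/√n = 1.6/√57 = 0.2119.
z* = 2.326; margin of error = 2.326 × 0.2119 = 0.4929.
2.1 ± 0.4929 → (1.61, 2.59).

(1.61, 2.59)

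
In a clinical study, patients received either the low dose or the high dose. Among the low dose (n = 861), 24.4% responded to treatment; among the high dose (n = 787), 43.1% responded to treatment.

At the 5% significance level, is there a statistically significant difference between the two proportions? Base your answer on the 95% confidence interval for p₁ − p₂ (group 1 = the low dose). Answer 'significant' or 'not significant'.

significant

SE₁ = √(p̂₁(1−p̂₁)/n₁) = √(0.2440·0.7560/861) = 0.01464; SE₂ = √(0.4310·0.5690/787) = 0.01765.
Independent samples: SE of the difference = √(SE₁² + SE₂²) = √(0.0002143296 + 0.0003115225) = 0.02293.
z* for 95% confidence is 1.960, so the margin of error is 1.960 × 0.02293 = 0.04494.
Point estimate p̂₁ − p̂₂ = 0.2440 − 0.4310 = -0.1870.
-0.1870 ± 0.04494 → (-0.23194, -0.14206).
The interval (-0.23194, -0.14206) does not contain 0, so the difference is significant.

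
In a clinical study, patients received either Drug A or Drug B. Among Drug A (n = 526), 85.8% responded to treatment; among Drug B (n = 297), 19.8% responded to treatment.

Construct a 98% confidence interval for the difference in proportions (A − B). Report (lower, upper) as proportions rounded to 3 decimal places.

SE₁ = √(p̂₁(1−p̂₁)/n₁) = √(0.8580·0.1420/526) = 0.01522; SE₂ = √(0.1980·0.8020/297) = 0.02312.
Independent samples: SE of the difference = √(SE₁² + SE₂²) = √(0.0002316484 + 0.0005345344) = 0.02768.
z* for 98% confidence is 2.326, so the margin of error is 2.326 × 0.02768 = 0.06438.
Point estimate p̂₁ − p̂₂ = 0.8580 − 0.1980 = 0.6600.
0.6600 ± 0.06438 → (0.596, 0.724).

(0.596, 0.724)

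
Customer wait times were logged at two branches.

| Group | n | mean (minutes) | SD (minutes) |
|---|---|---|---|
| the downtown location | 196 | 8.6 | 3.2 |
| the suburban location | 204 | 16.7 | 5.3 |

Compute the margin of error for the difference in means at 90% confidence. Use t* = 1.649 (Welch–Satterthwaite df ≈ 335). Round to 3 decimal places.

0.719

Standard errors of each mean: 3.2/√196 = 0.2286 and 5.3/√204 = 0.3711.
SE(x̄₁ − x̄₂) = √(0.2286² + 0.3711²) = 0.4359 for independent samples with unequal variances.
With t* = 1.649, the margin is 1.649 × 0.4359 = 0.7188.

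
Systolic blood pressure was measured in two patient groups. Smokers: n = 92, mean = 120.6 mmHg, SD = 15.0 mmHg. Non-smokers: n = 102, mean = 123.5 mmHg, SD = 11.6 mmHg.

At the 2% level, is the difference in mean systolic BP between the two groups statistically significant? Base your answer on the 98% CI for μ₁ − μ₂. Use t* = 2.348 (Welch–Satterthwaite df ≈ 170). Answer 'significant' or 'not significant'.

not significant

SE₁ = s₁/√n₁ = 15.0/√92 = 1.5639; SE₂ = 11.6/√102 = 1.1486.
Independent samples, unequal variances: SE_diff = √(SE₁² + SE₂²) = √(2.44578321 + 1.31928196) = 1.9404.
t* = 2.348, so margin of error = 2.348 × 1.9404 = 4.5561.
Difference in means = 120.6 − 123.5 = -2.9000.
-2.9000 ± 4.5561 → (-7.4561, 1.6561).
The interval (-7.4561, 1.6561) contains 0, so the difference is not significant.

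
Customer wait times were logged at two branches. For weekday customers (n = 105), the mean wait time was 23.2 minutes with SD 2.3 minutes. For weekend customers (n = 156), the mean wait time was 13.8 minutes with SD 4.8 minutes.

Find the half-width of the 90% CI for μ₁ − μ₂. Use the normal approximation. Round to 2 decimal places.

0.73

Per-group SEs: s₁/√n₁ = 2.3/√105 = 0.2245, s₂/√n₂ = 4.8/√156 = 0.3843.
Unpooled SE of the difference: √(0.05040025 + 0.14768649) = 0.4451.
Margin of error = z* · SE = 1.645 × 0.4451 = 0.7322.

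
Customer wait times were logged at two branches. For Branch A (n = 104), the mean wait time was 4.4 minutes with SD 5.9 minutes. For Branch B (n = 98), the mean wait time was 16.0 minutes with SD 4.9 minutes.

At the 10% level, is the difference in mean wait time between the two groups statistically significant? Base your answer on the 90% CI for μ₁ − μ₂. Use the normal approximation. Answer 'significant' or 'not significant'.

significant

SE₁ = s₁/√n₁ = 5.9/√104 = 0.5785; SE₂ = 4.9/√98 = 0.4950.
Independent samples, unequal variances: SE_diff = √(SE₁² + SE₂²) = √(0.33466225 + 0.245025) = 0.7614.
z* = 1.645, so margin of error = 1.645 × 0.7614 = 1.2525.
Difference in means = 4.4 − 16.0 = -11.6000.
-11.6000 ± 1.2525 → (-12.8525, -10.3475).
The interval (-12.8525, -10.3475) does not contain 0, so the difference is significant.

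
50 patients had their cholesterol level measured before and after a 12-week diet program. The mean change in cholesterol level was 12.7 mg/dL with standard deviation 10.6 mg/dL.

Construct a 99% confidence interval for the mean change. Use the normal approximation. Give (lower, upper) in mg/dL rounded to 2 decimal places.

This is a matched-pairs design, so SE = s_d/√n = 10.6/√50 = 1.4991.
Margin = 2.576 × 1.4991 = 3.8617; the interval is 12.7 ± 3.8617 = (8.84, 16.56).

(8.84, 16.56)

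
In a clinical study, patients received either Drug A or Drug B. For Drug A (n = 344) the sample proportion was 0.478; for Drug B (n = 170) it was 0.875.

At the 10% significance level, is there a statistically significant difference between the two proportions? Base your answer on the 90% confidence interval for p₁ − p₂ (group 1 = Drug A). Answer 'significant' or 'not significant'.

Each SE is √(p̂(1−p̂)/n): √(0.4780·0.5220/344) = 0.02693 and √(0.8750·0.1250/170) = 0.02536.
SE(p̂₁ − p̂₂) = √(SE₁² + SE₂²) = √(0.0007252249 + 0.0006431296) = 0.03699, since the two samples are independent.
At 90% confidence z* = 1.645; margin = 1.645 × 0.03699 = 0.06085.
The difference is 0.4780 − 0.8750 = -0.3970, so the interval is -0.3970 ± 0.06085 = (-0.45785, -0.33615).
The interval (-0.45785, -0.33615) does not contain 0, so the difference is significant.

significant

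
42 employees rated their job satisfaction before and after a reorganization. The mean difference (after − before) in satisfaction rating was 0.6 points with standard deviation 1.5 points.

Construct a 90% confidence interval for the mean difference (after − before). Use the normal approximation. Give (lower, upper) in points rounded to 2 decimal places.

This is a matched-pairs design, so SE = s_d/√n = 1.5/√42 = 0.2315.
Margin = 1.645 × 0.2315 = 0.3808; the interval is 0.6 ± 0.3808 = (0.22, 0.98).

(0.22, 0.98)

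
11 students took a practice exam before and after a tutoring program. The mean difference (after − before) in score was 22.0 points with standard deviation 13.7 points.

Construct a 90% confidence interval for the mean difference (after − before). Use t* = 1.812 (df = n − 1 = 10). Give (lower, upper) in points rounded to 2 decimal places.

(14.52, 29.48)

Paired design: SE = s_d/√n = 13.7/√11 = 4.1307.
t* = 1.812; margin of error = 1.812 × 4.1307 = 7.4848.
22.0 ± 7.4848 → (14.52, 29.48).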